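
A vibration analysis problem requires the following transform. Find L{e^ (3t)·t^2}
First shifting: L{e^(at)f(t)} = F(s-a)
L{t^2} = 2/s^3
Shift s → s-3: 2/(s-3)^3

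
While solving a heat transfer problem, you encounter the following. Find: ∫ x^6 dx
Using power rule: ∫ x^6 dx=1/7 x^7+C=(1/7)x^7+C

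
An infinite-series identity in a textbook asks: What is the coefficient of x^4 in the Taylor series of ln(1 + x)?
ln(1 + x) = Σ (-1)^(n + 1) x^n/n
Coefficient of x^4 = (-1)^5/4 = -1/4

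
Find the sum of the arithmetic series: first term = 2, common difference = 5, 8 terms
Last term: a_n=2 + (8 - 1)·5=37
Sum=n(a_1 + a_n)/2=8(2 + 37)/2=156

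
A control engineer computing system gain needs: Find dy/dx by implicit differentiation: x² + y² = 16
Differentiate both sides: 2x + 2y·(dy/dx)=0
Solve: dy/dx=-2x/(2y)=-x/y

Answer: dy/dx=-x/y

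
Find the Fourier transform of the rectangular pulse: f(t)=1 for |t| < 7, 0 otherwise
F(omega) = integral from -7 to 7 of e^(-j * omega * t) dt
= 2 * sin(7 * omega)/omega = 14 * sinc(7 * omega/pi)

Answer: 2 * sin(7 * omega)/omega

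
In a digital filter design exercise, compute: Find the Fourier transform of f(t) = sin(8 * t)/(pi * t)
sin(W*t)/(pi*t) = (W/pi)*sinc(W*t/pi) is the impulse response of the ideal low-pass filter with cutoff W (here W = 8).
Its Fourier transform is a rectangular function:
F(omega) = 1 for |omega| < 8, 0 otherwise

Answer: rect(omega/16) [i.e., 1 for |omega| < 8, 0 otherwise]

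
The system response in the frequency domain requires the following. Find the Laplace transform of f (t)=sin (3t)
L{sin(wt)} = w/(s²+w²)
L{sin(3t)} = 3/(s²+9)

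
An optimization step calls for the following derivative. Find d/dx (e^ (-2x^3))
Chain rule: d/dx[e^u]=e^u · u' where u=-2x^3
u'=-6x^2

Answer: -6x^2·e^(-2x^3)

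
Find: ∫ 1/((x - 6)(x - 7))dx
Partial fractions: 1/((x-6)(x-7)) = A/(x-6)+B/(x-7)
A = -1, B = 1
∫ [-1· 1/(x-6)+1· 1/(x-7)] dx
= (1)[ln|x-7| - ln|x-6|]+C

Answer: ln|(x-7)/(x-6)|+C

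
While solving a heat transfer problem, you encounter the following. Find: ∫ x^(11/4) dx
Power rule: ∫ x^(11/4) dx = x^(15/4)/(15/4)+C

Answer: (4/15)·x^(15/4)+C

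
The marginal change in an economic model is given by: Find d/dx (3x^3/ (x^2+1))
Quotient rule: (f/g)' = (f'g - fg')/g²
f = 3x^3, f' = 9x^2
g = x^2+1, g' = 2x

Answer: (9x^2·(x^2+1)-6x^4)/(x^2+1)²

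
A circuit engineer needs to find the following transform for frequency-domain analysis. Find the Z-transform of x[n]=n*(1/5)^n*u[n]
Using the property Z{n*a^n*u[n]} = az/(z-a)^2
With a = 1/5: X(z) = (1/5)z/(z - 1/5)^2, |z| > 1/5

Answer: (1/5)z/(z - 1/5)^2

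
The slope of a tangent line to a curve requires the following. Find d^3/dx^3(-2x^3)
Apply power rule 3 times:
d^1: -6x^2
d^2: -12x
d^3: -12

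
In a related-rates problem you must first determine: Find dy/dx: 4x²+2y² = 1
Differentiate: 8x+4y·(dy/dx)=0
dy/dx=-8x/(4y)=-2·(x/y)

Answer: dy/dx=-2·(x/y)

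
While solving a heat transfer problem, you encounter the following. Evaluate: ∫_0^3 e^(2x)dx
Antiderivative: (1/2)e^(2x)
Evaluate: (1/2)(e^6 - 1)

Answer: (e^6 - 1)/2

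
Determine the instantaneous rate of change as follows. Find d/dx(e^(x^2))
Chain rule: d/dx[e^u]=e^u · u' where u=x^2
u'=2x

Answer: 2x·e^(x^2)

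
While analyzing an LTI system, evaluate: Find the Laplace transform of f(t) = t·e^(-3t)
L{t·e^(at)} = 1/(s-a)²
L{t·e^(-3t)} = 1/(s+3)²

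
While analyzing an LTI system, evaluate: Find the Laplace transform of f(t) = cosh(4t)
L{cosh(at)} = s/(s²-a²)
L{cosh(4t)} = s/(s²-16)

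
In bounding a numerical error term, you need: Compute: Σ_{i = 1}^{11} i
Using formula: Σ i^1 = n(n+1)/2 = 11·12/2 = 66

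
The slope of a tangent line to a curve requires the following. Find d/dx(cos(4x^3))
Chain rule: d/dx[cos(u)]=-sin(u)·u' where u=4x^3
u'=12x^2

Answer: -12x^2·sin(4x^3)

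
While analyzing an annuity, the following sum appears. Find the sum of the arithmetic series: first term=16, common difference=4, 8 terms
Last term: a_n = 16+(8-1)·4 = 44
Sum = n(a_1+a_n)/2 = 8(16+44)/2 = 240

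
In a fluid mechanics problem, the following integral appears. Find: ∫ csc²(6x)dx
Since d/dx[-cot(6x)] = 6csc²(6x), integral = -cot(6x)/6+C

Answer: (-1/6)cot(6x)+C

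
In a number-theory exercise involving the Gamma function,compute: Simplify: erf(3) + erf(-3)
erf is odd: erf(-3)=-erf(3)
erf(3) + erf(-3)=erf(3) - erf(3)=0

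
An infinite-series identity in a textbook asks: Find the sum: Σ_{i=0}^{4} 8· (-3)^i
Geometric series: S=a(1 - r^n)/(1 - r)
a=8, r=-3, n=5
S=8(1 + 243)/4=488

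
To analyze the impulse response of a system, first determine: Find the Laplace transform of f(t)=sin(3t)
L{sin(wt)}=w/(s² + w²)
L{sin(3t)}=3/(s² + 9)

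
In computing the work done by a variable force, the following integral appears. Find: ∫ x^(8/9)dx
Power rule: ∫ x^(8/9) dx = x^(17/9)/(17/9) + C

Answer: (9/17)·x^(17/9) + C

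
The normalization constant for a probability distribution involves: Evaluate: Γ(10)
Γ(n) = (n-1)! for positive integers
Γ(10) = 9! = 362880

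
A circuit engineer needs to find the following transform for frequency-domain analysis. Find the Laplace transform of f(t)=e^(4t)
L{e^(at)}=1/(s-a)
L{e^(4t)}=1/(s-4)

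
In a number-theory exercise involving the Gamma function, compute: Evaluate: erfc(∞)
erfc(x) = 1 - erf(x); erfc(∞) = 1 - erf(∞) = 1 - 1 = 0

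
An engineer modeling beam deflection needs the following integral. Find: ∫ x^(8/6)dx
Power rule: ∫ x^(4/3) dx = x^(7/3)/(7/3) + C

Answer: (3/7)·x^(7/3) + C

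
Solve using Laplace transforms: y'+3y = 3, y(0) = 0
Take L of both sides: sY(s)-0+3Y(s) = 3/s
Y(s)(s+3) = 3/s+0
Y(s) = 3/(s(s+3))+0/(s+3)
Partial fractions: 3/(s(s+3)) = 1/s - 1/(s+3)
So Y(s) = 1/s - 1/(s+3)
Inverse transform (L^(-1){1/s} = 1, L^(-1){1/(s+3)} = e^(-3t)):

Answer: y(t) = 1 - e^(-3t)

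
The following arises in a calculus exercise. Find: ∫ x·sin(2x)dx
By parts: u = x, dv = sin(2x) dx
du = dx, v = -cos(2x)/2
= -x·cos(2x)/2 + sin(2x)/2² + C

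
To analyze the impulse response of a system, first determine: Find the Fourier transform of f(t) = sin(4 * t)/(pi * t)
sin(W * t)/(pi * t)=(W/pi) * sinc(W * t/pi) is the impulse response of the ideal low-pass filter with cutoff W (here W=4).
Its Fourier transform is a rectangular function:
F(omega)=1 for |omega| < 4, 0 otherwise

Answer: rect(omega/8) [i.e., 1 for |omega| < 4, 0 otherwise]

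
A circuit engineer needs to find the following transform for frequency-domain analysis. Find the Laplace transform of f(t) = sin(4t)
L{sin(wt)}=w/(s² + w²)
L{sin(4t)}=4/(s² + 16)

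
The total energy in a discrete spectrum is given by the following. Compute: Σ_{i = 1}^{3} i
Using formula: Σ i^1 = n(n + 1)/2 = 3·4/2 = 6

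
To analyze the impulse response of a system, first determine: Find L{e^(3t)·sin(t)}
First shifting: L{e^(at)f(t)}=F(s-a)
L{sin(t)}=1/(s² + 1)
Shift: 1/((s-3)² + 1)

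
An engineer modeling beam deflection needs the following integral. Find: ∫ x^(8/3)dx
Power rule: ∫ x^(8/3) dx = x^(11/3)/(11/3)+C

Answer: (3/11)·x^(11/3)+C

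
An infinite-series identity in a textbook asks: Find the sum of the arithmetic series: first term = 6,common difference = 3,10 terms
Last term: a_n = 6 + (10 - 1)·3 = 33
Sum = n(a_1 + a_n)/2 = 10(6 + 33)/2 = 195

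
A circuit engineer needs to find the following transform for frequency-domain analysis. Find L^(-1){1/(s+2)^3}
L^(-1){1/(s-a)^n}=t^(n-1)·e^(at)/(n-1)!
Here a=-2, n=3: t^2·e^(-2t)/2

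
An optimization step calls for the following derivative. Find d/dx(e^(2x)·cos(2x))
Product rule: (fg)'=f'g+fg'
f=e^(2x), f'=2·e^(2x)
g=cos(2x), g'=-2·sin(2x)

Answer: 2·e^(2x)·cos(2x)-2·e^(2x)·sin(2x)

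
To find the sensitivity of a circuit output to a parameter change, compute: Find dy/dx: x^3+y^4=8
Differentiate: 3x^2+4y^3·(dy/dx)=0
dy/dx=-3x^2/(4y^3)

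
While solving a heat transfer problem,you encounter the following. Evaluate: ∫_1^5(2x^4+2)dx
Step 1: Find antiderivative F(x) = (2/5)x^5 + 2x
Step 2: F(5) - F(1) = 1260 - (12/5) = 6288/5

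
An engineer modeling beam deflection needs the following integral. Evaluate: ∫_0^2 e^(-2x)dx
Antiderivative: (1/(-2))e^(-2x)
Evaluate: (1/(-2))(e^-4-1)

Answer: (e^-4-1)/(-2)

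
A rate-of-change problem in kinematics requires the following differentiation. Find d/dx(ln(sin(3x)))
Chain rule: d/dx[ln(u)] = u'/u where u = sin(3x)
u' = 3cos(3x)

Answer: (3cos(3x))/(sin(3x))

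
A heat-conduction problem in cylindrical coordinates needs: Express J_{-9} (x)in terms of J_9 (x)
For integer n: J_{-n}(x)=(-1)^n J_n(x)
With n=9: J_{-9}(x)=(-1)^9 J_9(x)=-J_9(x)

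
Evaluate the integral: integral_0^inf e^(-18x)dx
integral_0^inf e^(-18x) dx = [-1/18 * e^(-18x)]_0^inf
= 0 - (-1/18) = 1/18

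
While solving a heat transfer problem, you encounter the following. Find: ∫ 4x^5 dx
Using power rule: ∫ 4x^5 dx=4/6 x^6 + C=(2/3)x^6 + C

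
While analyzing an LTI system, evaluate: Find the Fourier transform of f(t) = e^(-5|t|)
Using the standard pair: F{e^(-a|t|)} = 2a/(a^2 + omega^2)
With a = 5: F(omega) = 10/(25 + omega^2)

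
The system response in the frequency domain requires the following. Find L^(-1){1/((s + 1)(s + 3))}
Partial fractions: 1/((s + 1)(s + 3))=A/(s + 1) + B/(s + 3)
Cover-up: A=1/(s + 3)|_{s=-1}=1/2; B=1/(s + 1)|_{s=-3}=-1/2
L^(-1)=(1/2)e^(-t) - (1/2)e^(-3t)

Answer: (1/2)(e^(-t) - e^(-3t))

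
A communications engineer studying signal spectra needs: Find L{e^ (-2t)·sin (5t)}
First shifting: L{e^(at)f(t)}=F(s-a)
L{sin(5t)}=5/(s² + 25)
Shift: 5/((s + 2)² + 25)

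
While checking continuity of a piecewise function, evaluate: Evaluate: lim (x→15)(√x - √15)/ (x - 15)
Multiply by conjugate (√x + √15)/(√x + √15):
=(x - 15)/((x - 15)(√x + √15))=1/(√x + √15)
As x → 15: 1/(2√15)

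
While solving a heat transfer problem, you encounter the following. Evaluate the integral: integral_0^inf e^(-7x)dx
integral_0^inf e^(-7x) dx=[-1/7*e^(-7x)]_0^inf
=0 - (-1/7)=1/7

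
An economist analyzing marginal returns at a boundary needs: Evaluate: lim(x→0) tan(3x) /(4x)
tan(u) ≈ u for small u:
tan(3x)/(4x) ≈ 3x/(4x)=3/4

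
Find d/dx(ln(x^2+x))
Chain rule: d/dx[ln(u)] = u'/u where u = x^2 + x
u' = 2x + 1

Answer: (2x + 1)/(x^2 + x)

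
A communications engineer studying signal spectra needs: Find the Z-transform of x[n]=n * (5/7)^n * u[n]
Using the property Z{n * a^n * u[n]}=az/(z-a)^2
With a=5/7: X(z)=(5/7)z/(z - 5/7)^2, |z| > 5/7

Answer: (5/7)z/(z - 5/7)^2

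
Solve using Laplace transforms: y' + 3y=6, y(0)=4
Take L of both sides: sY(s) - 4 + 3Y(s) = 6/s
Y(s)(s + 3) = 6/s + 4
Y(s) = 6/(s(s + 3)) + 4/(s + 3)
Partial fractions: 6/(s(s + 3)) = 2/s - 2/(s + 3)
So Y(s) = 2/s + 2/(s + 3)
Inverse transform (L^(-1){1/s} = 1, L^(-1){1/(s + 3)} = e^(-3t)):

Answer: y(t) = 2 + 2·e^(-3t)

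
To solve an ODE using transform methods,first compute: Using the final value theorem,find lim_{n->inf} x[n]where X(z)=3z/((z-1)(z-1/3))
Final value theorem: lim x[n] = lim_{z->1} (z-1) * X(z)
(z-1) * X(z) = 3z/(z-1/3)
As z->1: 3/(1 - 1/3) = 3/(2/3) = 9/2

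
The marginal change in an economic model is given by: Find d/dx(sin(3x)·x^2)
Product rule: (fg)' = f'g+fg'
f = sin(3x), f' = 3·cos(3x)
g = x^2, g' = 2x

Answer: 3·cos(3x)·x^2+2·sin(3x)·x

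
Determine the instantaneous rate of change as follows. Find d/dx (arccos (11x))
d/dx[arccos(u)] = -u'/√(1-u²), u = 11x, u' = 11

Answer: -11/√(1 - 121x²)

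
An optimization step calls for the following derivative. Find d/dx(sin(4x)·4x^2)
Product rule: (fg)' = f'g + fg'
f = sin(4x), f' = 4·cos(4x)
g = 4x^2, g' = 8x

Answer: 16·cos(4x)·x^2 + 8·sin(4x)·x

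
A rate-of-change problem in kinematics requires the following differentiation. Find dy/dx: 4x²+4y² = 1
Differentiate: 8x+8y·(dy/dx)=0
dy/dx=-8x/(8y)=-1·(x/y)

Answer: dy/dx=-1·(x/y)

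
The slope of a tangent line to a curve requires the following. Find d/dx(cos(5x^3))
Chain rule: d/dx[cos(u)]=-sin(u)·u' where u=5x^3
u'=15x^2

Answer: -15x^2·sin(5x^3)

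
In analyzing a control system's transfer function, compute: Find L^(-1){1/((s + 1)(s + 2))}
Partial fractions: 1/((s + 1)(s + 2))=A/(s + 1) + B/(s + 2)
Cover-up: A=1/(s + 2)|_{s=-1}=1; B=1/(s + 1)|_{s=-2}=-1
L^(-1)=e^(-t) - e^(-2t)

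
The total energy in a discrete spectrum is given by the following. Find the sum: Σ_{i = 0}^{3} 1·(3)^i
Geometric series: S = a(1 - r^n)/(1 - r)
a = 1, r = 3, n = 4
S = 1(1-81)/-2 = 40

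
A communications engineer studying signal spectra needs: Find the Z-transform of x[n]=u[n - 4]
Using the time-shift property: Z{u[n-4]} = z^(-4) * z/(z-1)
= z^(-3)/(z-1)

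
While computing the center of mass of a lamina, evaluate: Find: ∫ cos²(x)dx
Using identity cos²(u) = (1+cos(2u))/2:
∫ (1+cos(2x))/2 dx = x/2+sin(2x)/4+C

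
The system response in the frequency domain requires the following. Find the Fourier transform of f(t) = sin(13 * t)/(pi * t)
sin(W * t)/(pi * t)=(W/pi) * sinc(W * t/pi) is the impulse response of the ideal low-pass filter with cutoff W (here W=13).
Its Fourier transform is a rectangular function:
F(omega)=1 for |omega| < 13, 0 otherwise

Answer: rect(omega/26) [i.e., 1 for |omega| < 13, 0 otherwise]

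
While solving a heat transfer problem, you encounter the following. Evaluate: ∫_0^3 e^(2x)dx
Antiderivative: (1/2)e^(2x)
Evaluate: (1/2)(e^6-1)

Answer: (e^6-1)/2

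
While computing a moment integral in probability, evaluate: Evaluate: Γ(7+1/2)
Γ(n+1/2)=(2n)!√π/(4^n·n!)
=87178291200√π/(16384·5040)=(135135/128)·√π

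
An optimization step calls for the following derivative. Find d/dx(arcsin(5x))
d/dx[arcsin(u)] = u'/√(1-u²), u = 5x, u' = 5

Answer: 5/√(1-25x²)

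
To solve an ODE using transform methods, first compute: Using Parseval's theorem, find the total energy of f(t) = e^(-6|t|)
Parseval's theorem: E = integral |f(t)|^2 dt = (1/2pi) integral |F(omega)|^2 domega
E = integral_{-inf}^{inf} e^(-12|t|) dt = 2 * integral_0^inf e^(-12t) dt = 2/(2 * 6) = 1/6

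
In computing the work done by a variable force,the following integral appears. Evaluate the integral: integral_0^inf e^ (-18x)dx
integral_0^inf e^(-18x) dx = [-1/18*e^(-18x)]_0^inf
= 0 - (-1/18) = 1/18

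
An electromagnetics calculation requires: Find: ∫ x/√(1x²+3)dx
Let u=x² + 3, du=2x dx
∫ (1/2)·u^(-1/2) du=√u + C

Answer: √(x² + 3) + C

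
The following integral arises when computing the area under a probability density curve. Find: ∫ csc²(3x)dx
Since d/dx[-cot(3x)] = 3csc²(3x), integral = -cot(3x)/3+C

Answer: (-1/3)cot(3x)+C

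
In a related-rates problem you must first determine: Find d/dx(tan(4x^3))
Chain rule: d/dx[tan(u)]=sec²(u)·u' where u=4x^3
u'=12x^2

Answer: 12x^2·sec²(4x^3)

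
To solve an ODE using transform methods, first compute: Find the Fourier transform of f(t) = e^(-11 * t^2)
The Fourier transform of a Gaussian e^(-a * t^2) is sqrt(pi/a) * e^(-omega^2/(4a)).
With a = 11: F(omega) = sqrt(pi/11) * e^(-omega^2/44)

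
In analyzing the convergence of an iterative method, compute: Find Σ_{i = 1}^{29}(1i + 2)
=1·Σ i + 2·29=1·435 + 58=493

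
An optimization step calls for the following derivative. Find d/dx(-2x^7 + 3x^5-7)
Power rule: d/dx(ax^n) = n·a·x^(n-1)
Term by term: -14·x^6+15·x^4

Answer: -14x^6+15x^4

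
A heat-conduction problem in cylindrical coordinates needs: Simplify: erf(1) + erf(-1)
erf is odd: erf(-1)=-erf(1)
erf(1) + erf(-1)=erf(1) - erf(1)=0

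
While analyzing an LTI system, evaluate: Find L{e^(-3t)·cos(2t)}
First shifting: L{e^(at)f(t)}=F(s-a)
L{cos(2t)}=s/(s² + 4)
Shift: (s + 3)/((s + 3)² + 4)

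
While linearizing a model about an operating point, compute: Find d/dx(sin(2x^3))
Chain rule: d/dx[sin(u)] = cos(u)·u' where u = 2x^3
u' = 6x^2

Answer: 6x^2·cos(2x^3)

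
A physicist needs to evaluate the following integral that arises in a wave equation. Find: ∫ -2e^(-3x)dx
Since d/dx[e^(-3x)]=-3e^(-3x), we get 2/3 e^(-3x)+C

Answer: (2/3)e^(-3x)+C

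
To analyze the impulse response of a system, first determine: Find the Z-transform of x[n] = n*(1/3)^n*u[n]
Using the property Z{n*a^n*u[n]} = az/(z-a)^2
With a = 1/3: X(z) = (1/3)z/(z - 1/3)^2, |z| > 1/3

Answer: (1/3)z/(z - 1/3)^2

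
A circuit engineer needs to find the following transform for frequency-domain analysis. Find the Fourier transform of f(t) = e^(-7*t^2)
The Fourier transform of a Gaussian e^(-a*t^2) is sqrt(pi/a)*e^(-omega^2/(4a)).
With a=7: F(omega)=sqrt(pi/7)*e^(-omega^2/28)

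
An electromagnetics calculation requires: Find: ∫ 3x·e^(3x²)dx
Let u=3x², du=6x dx
∫ (1/2)e^u du=e^u/2 + C

Answer: e^(3x²)/2 + C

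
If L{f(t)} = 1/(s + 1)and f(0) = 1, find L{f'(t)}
L{f'(t)}=s·F(s) - f(0)=s/(s + 1) - 1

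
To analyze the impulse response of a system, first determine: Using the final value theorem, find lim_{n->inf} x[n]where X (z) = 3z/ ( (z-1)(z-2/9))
Final value theorem: lim x[n]=lim_{z->1} (z-1)*X(z)
(z-1)*X(z)=3z/(z-2/9)
As z->1: 3/(1 - 2/9)=3/(7/9)=27/7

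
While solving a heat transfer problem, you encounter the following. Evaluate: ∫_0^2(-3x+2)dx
Step 1: Find antiderivative F(x) = (-3/2)x^2 + 2x
Step 2: F(2) - F(0) = -2 - (0) = -2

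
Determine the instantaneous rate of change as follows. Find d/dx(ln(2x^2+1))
Chain rule: d/dx[ln(u)]=u'/u where u=2x^2 + 1
u'=4x

Answer: (4x)/(2x^2 + 1)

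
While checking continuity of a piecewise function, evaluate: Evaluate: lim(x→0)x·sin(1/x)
Squeeze theorem: -|x| ≤ x·sin(1/x) ≤ |x|
Since x → 0 as x → 0, by squeeze theorem the limit is 0

Answer: 0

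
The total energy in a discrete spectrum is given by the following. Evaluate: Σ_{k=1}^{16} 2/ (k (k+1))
Partial fractions: 2/(k(k + 1)) = 2/k - 2/(k + 1)
Telescoping sum: 2(1 - 1/17) = 2·16/17

Answer: 32/17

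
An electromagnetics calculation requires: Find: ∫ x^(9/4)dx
Power rule: ∫ x^(9/4) dx = x^(13/4)/(13/4)+C

Answer: (4/13)·x^(13/4)+C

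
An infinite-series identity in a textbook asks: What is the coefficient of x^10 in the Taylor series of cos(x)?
cos(x) = Σ (-1)^k x^(2k)/(2k)!
For x^10: (-1)^5/10! = -1/3628800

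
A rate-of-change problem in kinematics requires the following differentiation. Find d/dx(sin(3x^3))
Chain rule: d/dx[sin(u)]=cos(u)·u' where u=3x^3
u'=9x^2

Answer: 9x^2·cos(3x^3)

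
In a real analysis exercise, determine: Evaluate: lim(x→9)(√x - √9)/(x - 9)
Multiply by conjugate (√x + √9)/(√x + √9):
=(x - 9)/((x - 9)(√x + √9))=1/(√x + √9)
As x → 9: 1/(2√9)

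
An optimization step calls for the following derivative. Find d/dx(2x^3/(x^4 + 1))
Quotient rule: (f/g)' = (f'g - fg')/g²
f = 2x^3, f' = 6x^2
g = x^4+1, g' = 4x^3

Answer: (6x^2·(x^4+1)-8x^6)/(x^4+1)²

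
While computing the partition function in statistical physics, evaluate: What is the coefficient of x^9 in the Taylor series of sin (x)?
sin(x) = Σ (-1)^k x^(2k+1)/(2k+1)!
For x^9: (-1)^4/9! = 1/362880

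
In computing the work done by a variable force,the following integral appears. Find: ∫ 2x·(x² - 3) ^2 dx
Let u=x² - 3, du=2x dx
∫ u^2 du=u^3/3 + C

Answer: (x² - 3)^3/3 + C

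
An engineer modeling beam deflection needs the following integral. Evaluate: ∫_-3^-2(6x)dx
Step 1: Find antiderivative F(x) = 3x^2
Step 2: F(-2) - F(-3) = 12 - (27) = -15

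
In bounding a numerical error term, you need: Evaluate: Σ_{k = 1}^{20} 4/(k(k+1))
Partial fractions: 4/(k(k+1))=4/k - 4/(k+1)
Telescoping sum: 4(1-1/21)=4·20/21

Answer: 80/21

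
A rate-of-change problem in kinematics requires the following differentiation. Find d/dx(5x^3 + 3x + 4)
Power rule: d/dx(ax^n) = n·a·x^(n-1)
Term by term: 15·x^2+3

Answer: 15x^2+3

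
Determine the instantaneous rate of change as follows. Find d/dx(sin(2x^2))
Chain rule: d/dx[sin(u)] = cos(u)·u' where u = 2x^2
u' = 4x

Answer: 4x·cos(2x^2)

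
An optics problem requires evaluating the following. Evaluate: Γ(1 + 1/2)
Γ(n+1/2)=(2n)!√π/(4^n·n!)
=2√π/(4·1)=(1/2)·√π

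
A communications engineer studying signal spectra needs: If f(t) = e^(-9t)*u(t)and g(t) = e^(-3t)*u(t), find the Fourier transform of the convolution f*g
By the convolution theorem: F{f*g} = F(omega)*G(omega)
F(omega) = 1/(9+j*omega), G(omega) = 1/(3+j*omega)
F{f*g} = 1/((9+j*omega)(3+j*omega))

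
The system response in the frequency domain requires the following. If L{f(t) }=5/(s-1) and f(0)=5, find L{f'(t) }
L{f'(t)} = s·F(s) - f(0) = 5s/(s-1)-5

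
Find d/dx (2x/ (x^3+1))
Quotient rule: (f/g)' = (f'g - fg')/g²
f = 2x, f' = 2
g = x^3 + 1, g' = 3x^2

Answer: (2·(x^3 + 1) - 6x^3)/(x^3 + 1)²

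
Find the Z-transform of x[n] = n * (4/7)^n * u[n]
Using the property Z{n*a^n*u[n]}=az/(z-a)^2
With a=4/7: X(z)=(4/7)z/(z - 4/7)^2, |z| > 4/7

Answer: (4/7)z/(z - 4/7)^2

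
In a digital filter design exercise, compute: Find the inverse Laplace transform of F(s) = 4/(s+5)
L^(-1){4/(s-a)}=c·e^(at)
Here a=-5, c=4

Answer: 4e^(-5t)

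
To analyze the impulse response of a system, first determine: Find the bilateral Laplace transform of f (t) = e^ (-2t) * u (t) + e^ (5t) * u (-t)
For e^(-2t) * u(t): L = 1/(s+2), Re(s) > -2
For e^(5t) * u(-t): L = -1/(s-5), Re(s) < 5
Combined: F(s) = 1/(s+2)-1/(s-5), -2 < Re(s) < 5

Answer: 1/(s+2)-1/(s-5), ROC: -2 < Re(s) < 5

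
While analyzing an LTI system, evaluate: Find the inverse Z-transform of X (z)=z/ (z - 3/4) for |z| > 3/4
Standard pair: z/(z-a) <-> a^n * u[n] for causal signals
With a = 3/4: x[n] = (3/4)^n * u[n]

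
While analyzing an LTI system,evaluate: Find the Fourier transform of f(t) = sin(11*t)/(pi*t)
sin(W * t)/(pi * t) = (W/pi) * sinc(W * t/pi) is the impulse response of the ideal low-pass filter with cutoff W (here W = 11).
Its Fourier transform is a rectangular function:
F(omega) = 1 for |omega| < 11, 0 otherwise

Answer: rect(omega/22) [i.e., 1 for |omega| < 11, 0 otherwise]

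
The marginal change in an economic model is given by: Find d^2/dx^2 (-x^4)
Apply power rule 2 times:
d^1: -4x^3
d^2: -12x^2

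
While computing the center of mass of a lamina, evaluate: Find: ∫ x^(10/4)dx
Power rule: ∫ x^(5/2) dx=x^(7/2)/(7/2)+C

Answer: (2/7)·x^(7/2)+C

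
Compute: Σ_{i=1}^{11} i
Using formula: Σ i^1=n(n + 1)/2=11·12/2=66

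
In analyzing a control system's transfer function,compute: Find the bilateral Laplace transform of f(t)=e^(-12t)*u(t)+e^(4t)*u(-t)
For e^(-12t) * u(t): L = 1/(s + 12), Re(s) > -12
For e^(4t) * u(-t): L = -1/(s-4), Re(s) < 4
Combined: F(s) = 1/(s + 12) - 1/(s-4), -12 < Re(s) < 4

Answer: 1/(s + 12) - 1/(s-4), ROC: -12 < Re(s) < 4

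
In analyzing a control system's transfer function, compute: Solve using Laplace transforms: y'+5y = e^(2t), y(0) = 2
Take L: sY - 2 + 5Y = 1/(s-2)
Y(s + 5) = 1/(s-2) + 2
Y = 1/((s-2)(s + 5)) + 2/(s + 5)
Partial fractions: 1/((s-2)(s + 5)) = (1/7)/(s-2) - (1/7)/(s + 5)
So Y = (1/7)/(s-2) + (13/7)/(s + 5)
Inverse Laplace transform (L^(-1){1/(s-2)} = e^(2t), L^(-1){1/(s + 5)} = e^(-5t)):

Answer: y(t) = (1/7)·e^(2t) + (13/7)·e^(-5t)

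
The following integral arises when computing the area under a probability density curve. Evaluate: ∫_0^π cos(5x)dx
Antiderivative: sin(5x)/5
Evaluate at bounds: [sin(5·π)/5] - [sin(5·0)/5]
=((0) - (0))/5=0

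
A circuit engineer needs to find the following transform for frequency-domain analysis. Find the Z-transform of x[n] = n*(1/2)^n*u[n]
Using the property Z{n*a^n*u[n]} = az/(z-a)^2
With a = 1/2: X(z) = (1/2)z/(z - 1/2)^2, |z| > 1/2

Answer: (1/2)z/(z - 1/2)^2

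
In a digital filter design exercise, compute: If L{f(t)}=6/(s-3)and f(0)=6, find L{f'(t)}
L{f'(t)} = s·F(s) - f(0) = 6s/(s-3) - 6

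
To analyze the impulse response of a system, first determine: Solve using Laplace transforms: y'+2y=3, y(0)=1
Take L of both sides: sY(s)-1+2Y(s) = 3/s
Y(s)(s+2) = 3/s+1
Y(s) = 3/(s(s+2))+1/(s+2)
Partial fractions: 3/(s(s+2)) = (3/2)/s - (3/2)/(s+2)
So Y(s) = (3/2)/s - (1/2)/(s+2)
Inverse transform (L^(-1){1/s} = 1, L^(-1){1/(s+2)} = e^(-2t)):

Answer: y(t) = 3/2 - (1/2)·e^(-2t)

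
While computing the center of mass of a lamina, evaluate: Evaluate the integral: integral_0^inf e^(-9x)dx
integral_0^inf e^(-9x) dx=[-1/9 * e^(-9x)]_0^inf
=0 - (-1/9)=1/9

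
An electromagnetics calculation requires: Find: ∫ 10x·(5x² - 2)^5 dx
Let u=5x² - 2, du=10x dx
∫ u^5 du=u^6/6+C

Answer: (5x² - 2)^6/6+C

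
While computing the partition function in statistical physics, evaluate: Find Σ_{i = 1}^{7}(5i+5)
= 5·Σ i + 5·7 = 5·28 + 35 = 175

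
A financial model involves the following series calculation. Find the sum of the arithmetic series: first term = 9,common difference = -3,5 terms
Last term: a_n=9+(5-1)·-3=-3
Sum=n(a_1+a_n)/2=5(9+(-3))/2=15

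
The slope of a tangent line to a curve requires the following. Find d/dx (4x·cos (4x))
Product rule: (fg)' = f'g + fg'
f = 4x, f' = 4
g = cos(4x), g' = -4·sin(4x)

Answer: 4·cos(4x) - 16x·sin(4x)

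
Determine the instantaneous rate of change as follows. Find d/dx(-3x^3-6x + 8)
Power rule: d/dx(ax^n) = n·a·x^(n-1)
Term by term: -9·x^2-6

Answer: -9x^2-6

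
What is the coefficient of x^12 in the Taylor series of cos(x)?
cos(x) = Σ (-1)^k x^(2k)/(2k)!
For x^12: (-1)^6/12! = 1/479001600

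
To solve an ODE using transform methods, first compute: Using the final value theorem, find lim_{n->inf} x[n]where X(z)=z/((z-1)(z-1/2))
Final value theorem: lim x[n] = lim_{z->1} (z-1) * X(z)
(z-1) * X(z) = z/(z-1/2)
As z->1: 1/(1 - 1/2) = 1/(1/2) = 2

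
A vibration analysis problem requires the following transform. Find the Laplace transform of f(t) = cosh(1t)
L{cosh(at)}=s/(s²-a²)
L{cosh(1t)}=s/(s²-1)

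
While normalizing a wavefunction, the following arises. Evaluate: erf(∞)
erf(∞)=1 (the error function converges to 1)

Answer: 1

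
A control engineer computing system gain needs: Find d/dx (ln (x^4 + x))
Chain rule: d/dx[ln(u)]=u'/u where u=x^4+x
u'=4x^3+1

Answer: (4x^3+1)/(x^4+x)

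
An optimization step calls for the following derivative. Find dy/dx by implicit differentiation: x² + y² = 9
Differentiate both sides: 2x + 2y·(dy/dx) = 0
Solve: dy/dx = -2x/(2y) = -x/y

Answer: dy/dx = -x/y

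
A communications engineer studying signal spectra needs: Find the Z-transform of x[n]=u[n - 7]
Using the time-shift property: Z{u[n-7]}=z^(-7) * z/(z-1)
=z^(-6)/(z-1)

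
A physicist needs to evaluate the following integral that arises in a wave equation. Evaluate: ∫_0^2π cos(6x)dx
Antiderivative: sin(6x)/6
Evaluate at bounds: [sin(6·2π)/6] - [sin(6·0)/6]
=((0) - (0))/6=0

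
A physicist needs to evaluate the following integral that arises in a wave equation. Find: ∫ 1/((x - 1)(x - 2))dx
Partial fractions: 1/((x-1)(x-2))=A/(x-1) + B/(x-2)
A=-1, B=1
∫ [-1· 1/(x-1) + 1· 1/(x-2)] dx
=(1)[ln|x-2| - ln|x-1|] + C

Answer: ln|(x-2)/(x-1)| + C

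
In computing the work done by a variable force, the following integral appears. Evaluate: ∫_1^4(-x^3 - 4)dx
Step 1: Find antiderivative F(x) = (-1/4)x^4-4x
Step 2: F(4) - F(1) = -80 - (-17/4) = -303/4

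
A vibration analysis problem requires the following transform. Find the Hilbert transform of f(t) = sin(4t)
The Hilbert transform shifts each frequency component by -pi/2.
H{sin(wt)}=-cos(wt)
With w=4: H{sin(4t)}=-cos(4t)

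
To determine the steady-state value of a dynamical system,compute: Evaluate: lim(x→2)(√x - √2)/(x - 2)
Multiply by conjugate (√x+√2)/(√x+√2):
=(x - 2)/((x - 2)(√x+√2))=1/(√x+√2)
As x → 2: 1/(2√2)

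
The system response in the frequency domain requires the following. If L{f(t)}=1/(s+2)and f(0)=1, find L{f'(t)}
L{f'(t)}=s·F(s) - f(0)=s/(s + 2) - 1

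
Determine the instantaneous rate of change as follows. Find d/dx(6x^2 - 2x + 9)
Power rule: d/dx(ax^n) = n·a·x^(n-1)
Term by term: 12·x - 2

Answer: 12x - 2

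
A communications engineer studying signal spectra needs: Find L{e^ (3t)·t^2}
First shifting: L{e^(at)f(t)}=F(s-a)
L{t^2}=2/s^3
Shift s → s-3: 2/(s-3)^3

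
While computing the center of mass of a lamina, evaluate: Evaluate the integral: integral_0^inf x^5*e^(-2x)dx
This is a Gamma integral. Substitute u=2x (du=2 dx):
integral_0^inf x^5 * e^(-2x) dx=(1/2^6) integral_0^inf u^5 * e^(-u) du
=Gamma(6)/2^6=5!/2^6=120/64

Answer: 15/8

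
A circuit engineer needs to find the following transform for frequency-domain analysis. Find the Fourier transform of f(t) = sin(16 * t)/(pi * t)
sin(W*t)/(pi*t)=(W/pi)*sinc(W*t/pi) is the impulse response of the ideal low-pass filter with cutoff W (here W=16).
Its Fourier transform is a rectangular function:
F(omega)=1 for |omega| < 16, 0 otherwise

Answer: rect(omega/32) [i.e., 1 for |omega| < 16, 0 otherwise]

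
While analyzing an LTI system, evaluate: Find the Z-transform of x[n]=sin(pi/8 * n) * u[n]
Z{sin(w0*n)*u[n]}=z*sin(w0)/(z^2 - 2z*cos(w0) + 1)
With w0=pi/8: X(z)=z*sin(pi/8)/(z^2 - 2z*cos(pi/8) + 1)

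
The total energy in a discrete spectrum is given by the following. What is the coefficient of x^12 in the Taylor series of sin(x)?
sin(x) has only odd powers. Coefficient of x^12=0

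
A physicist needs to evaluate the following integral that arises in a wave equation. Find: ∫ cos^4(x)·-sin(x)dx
Let u=cos(x), du=-sin(x) dx
∫ u^4 du=u^5/5+C

Answer: cos^5(x)/5+C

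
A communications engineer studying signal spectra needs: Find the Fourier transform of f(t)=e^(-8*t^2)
The Fourier transform of a Gaussian e^(-a*t^2) is sqrt(pi/a)*e^(-omega^2/(4a)).
With a=8: F(omega)=sqrt(pi/8)*e^(-omega^2/32)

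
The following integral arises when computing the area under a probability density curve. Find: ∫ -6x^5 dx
Using power rule: ∫ -6x^5 dx=-6/6 x^6 + C=-x^6 + C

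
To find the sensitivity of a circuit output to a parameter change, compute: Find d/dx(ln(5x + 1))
Chain rule: d/dx[ln(u)]=u'/u where u=5x + 1
u'=5

Answer: (5)/(5x + 1)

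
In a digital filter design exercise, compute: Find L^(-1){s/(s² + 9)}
L^(-1){s/(s² + w²)} = cos(wt)
Here w = 3

Answer: cos(3t)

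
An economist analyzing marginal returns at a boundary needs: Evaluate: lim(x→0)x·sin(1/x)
Squeeze theorem: -|x| ≤ x·sin(1/x) ≤ |x|
Since x → 0 as x → 0, by squeeze theorem the limit is 0

Answer: 0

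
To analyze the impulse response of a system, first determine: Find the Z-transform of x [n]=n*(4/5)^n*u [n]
Using the property Z{n * a^n * u[n]} = az/(z-a)^2
With a = 4/5: X(z) = (4/5)z/(z - 4/5)^2, |z| > 4/5

Answer: (4/5)z/(z - 4/5)^2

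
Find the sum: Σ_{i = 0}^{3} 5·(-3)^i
Geometric series: S = a(1 - r^n)/(1 - r)
a = 5, r = -3, n = 4
S = 5(1-81)/4 = -100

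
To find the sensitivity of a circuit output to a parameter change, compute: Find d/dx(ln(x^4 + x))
Chain rule: d/dx[ln(u)] = u'/u where u = x^4 + x
u' = 4x^3 + 1

Answer: (4x^3 + 1)/(x^4 + x)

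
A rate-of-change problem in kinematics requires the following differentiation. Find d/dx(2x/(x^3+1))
Quotient rule: (f/g)'=(f'g - fg')/g²
f=2x, f'=2
g=x^3 + 1, g'=3x^2

Answer: (2·(x^3 + 1) - 6x^3)/(x^3 + 1)²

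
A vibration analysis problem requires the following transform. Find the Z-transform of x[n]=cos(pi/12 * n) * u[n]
Z{cos(w0 * n) * u[n]} = z(z - cos(w0))/(z^2-2z * cos(w0)+1)
With w0 = pi/12: X(z) = z(z - cos(pi/12))/(z^2-2z * cos(pi/12)+1)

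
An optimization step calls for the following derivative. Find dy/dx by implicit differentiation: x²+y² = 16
Differentiate both sides: 2x+2y·(dy/dx)=0
Solve: dy/dx=-2x/(2y)=-x/y

Answer: dy/dx=-x/y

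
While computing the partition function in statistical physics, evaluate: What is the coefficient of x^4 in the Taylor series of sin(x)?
sin(x) has only odd powers. Coefficient of x^4 = 0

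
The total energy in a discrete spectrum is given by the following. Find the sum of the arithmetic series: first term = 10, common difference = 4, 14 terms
Last term: a_n=10 + (14 - 1)·4=62
Sum=n(a_1 + a_n)/2=14(10 + 62)/2=504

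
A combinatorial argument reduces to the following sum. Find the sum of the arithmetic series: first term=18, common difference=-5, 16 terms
Last term: a_n=18 + (16 - 1)·-5=-57
Sum=n(a_1 + a_n)/2=16(18 + (-57))/2=-312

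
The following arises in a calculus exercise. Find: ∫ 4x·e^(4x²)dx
Let u=4x², du=8x dx
∫ (1/2)e^u du=e^u/2 + C

Answer: e^(4x²)/2 + C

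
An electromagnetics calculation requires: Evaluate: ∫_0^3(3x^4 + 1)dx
Step 1: Find antiderivative F(x)=(3/5)x^5+x
Step 2: F(3) - F(0)=744/5 - (0)=744/5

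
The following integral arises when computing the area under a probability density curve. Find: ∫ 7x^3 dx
Using power rule: ∫ 7x^3 dx = 7/4 x^4 + C = (7/4)x^4 + C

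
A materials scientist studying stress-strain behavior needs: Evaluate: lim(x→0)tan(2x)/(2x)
tan(u) ≈ u for small u:
tan(2x)/(2x) ≈ 2x/(2x) = 2/2

Answer: 1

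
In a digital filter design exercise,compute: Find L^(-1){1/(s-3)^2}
L^(-1){1/(s-a)^n}=t^(n-1)·e^(at)/(n-1)!
Here a=3, n=2: t^1·e^(3t)/1

Answer: t·e^(3t)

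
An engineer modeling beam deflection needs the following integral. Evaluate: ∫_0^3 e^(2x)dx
Antiderivative: (1/2)e^(2x)
Evaluate: (1/2)(e^6 - 1)

Answer: (e^6 - 1)/2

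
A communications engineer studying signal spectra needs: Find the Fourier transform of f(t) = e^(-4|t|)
Using the standard pair: F{e^(-a|t|)} = 2a/(a^2 + omega^2)
With a = 4: F(omega) = 8/(16 + omega^2)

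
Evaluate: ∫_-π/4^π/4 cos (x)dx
Antiderivative: sin(x)
Evaluate at bounds: [sin(1·π/4)/1] - [sin(1·-π/4)/1]
=((√2/2) - (-√2/2))/1=√2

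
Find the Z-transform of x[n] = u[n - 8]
Using the time-shift property: Z{u[n-8]}=z^(-8)*z/(z-1)
=z^(-7)/(z-1)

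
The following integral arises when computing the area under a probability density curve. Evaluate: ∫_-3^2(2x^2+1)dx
Step 1: Find antiderivative F(x)=(2/3)x^3 + x
Step 2: F(2) - F(-3)=22/3 - (-21)=85/3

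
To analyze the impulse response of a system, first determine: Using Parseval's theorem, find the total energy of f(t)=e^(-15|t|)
Parseval's theorem: E=integral |f(t)|^2 dt=(1/2pi) integral |F(omega)|^2 domega
E=integral_{-inf}^{inf} e^(-30|t|) dt=2*integral_0^inf e^(-30t) dt=2/(2*15)=1/15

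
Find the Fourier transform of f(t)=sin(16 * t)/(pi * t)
sin(W*t)/(pi*t) = (W/pi)*sinc(W*t/pi) is the impulse response of the ideal low-pass filter with cutoff W (here W = 16).
Its Fourier transform is a rectangular function:
F(omega) = 1 for |omega| < 16, 0 otherwise

Answer: rect(omega/32) [i.e., 1 for |omega| < 16, 0 otherwise]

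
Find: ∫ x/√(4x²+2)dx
Let u = 4x²+2, du = 8x dx
∫ (1/8)·u^(-1/2) du = √u/4+C

Answer: √(4x²+2)/4+C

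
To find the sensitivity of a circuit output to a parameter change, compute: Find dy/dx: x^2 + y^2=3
Differentiate: 2x + 2y·(dy/dx) = 0
dy/dx = -2x/(2y)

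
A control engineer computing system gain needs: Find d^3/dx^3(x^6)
Apply power rule 3 times:
d^1: 6x^5
d^2: 30x^4
d^3: 120x^3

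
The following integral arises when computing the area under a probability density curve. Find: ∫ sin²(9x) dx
Using identity sin²(u) = (1 - cos(2u))/2:
∫ (1 - cos(18x))/2 dx = x/2 - sin(18x)/36+C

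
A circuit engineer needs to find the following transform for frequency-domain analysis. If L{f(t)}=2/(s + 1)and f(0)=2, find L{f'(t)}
L{f'(t)} = s·F(s) - f(0) = 2s/(s + 1) - 2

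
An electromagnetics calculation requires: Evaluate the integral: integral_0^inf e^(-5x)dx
integral_0^inf e^(-5x) dx = [-1/5*e^(-5x)]_0^inf
= 0 - (-1/5) = 1/5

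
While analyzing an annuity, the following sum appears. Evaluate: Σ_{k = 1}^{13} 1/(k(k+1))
Partial fractions: 1/(k(k + 1)) = 1/k - 1/(k + 1)
Telescoping sum: 1(1 - 1/14) = 1·13/14

Answer: 13/14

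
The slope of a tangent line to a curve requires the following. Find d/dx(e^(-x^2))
Chain rule: d/dx[e^u] = e^u · u' where u = -x^2
u' = -2x

Answer: -2x·e^(-x^2)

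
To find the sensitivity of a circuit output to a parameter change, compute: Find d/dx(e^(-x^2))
Chain rule: d/dx[e^u]=e^u · u' where u=-x^2
u'=-2x

Answer: -2x·e^(-x^2)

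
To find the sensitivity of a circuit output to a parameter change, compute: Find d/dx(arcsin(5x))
d/dx[arcsin(u)] = u'/√(1-u²), u = 5x, u' = 5

Answer: 5/√(1-25x²)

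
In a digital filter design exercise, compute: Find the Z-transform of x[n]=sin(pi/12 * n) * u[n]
Z{sin(w0*n)*u[n]} = z*sin(w0)/(z^2-2z*cos(w0)+1)
With w0 = pi/12: X(z) = z*sin(pi/12)/(z^2-2z*cos(pi/12)+1)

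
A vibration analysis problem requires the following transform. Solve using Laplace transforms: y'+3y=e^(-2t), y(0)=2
Take L: sY - 2+3Y=1/(s+2)
Y(s+3)=1/(s+2)+2
Y=1/((s+2)(s+3))+2/(s+3)
Partial fractions: 1/((s+2)(s+3))=1/(s+2)-1/(s+3)
So Y=1/(s+2)+1/(s+3)
Inverse Laplace transform (L^(-1){1/(s+2)}=e^(-2t), L^(-1){1/(s+3)}=e^(-3t)):

Answer: y(t)=1·e^(-2t)+e^(-3t)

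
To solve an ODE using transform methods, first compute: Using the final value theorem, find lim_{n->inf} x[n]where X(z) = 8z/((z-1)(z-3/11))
Final value theorem: lim x[n] = lim_{z->1} (z-1) * X(z)
(z-1) * X(z) = 8z/(z-3/11)
As z->1: 8/(1-3/11) = 8/(8/11) = 11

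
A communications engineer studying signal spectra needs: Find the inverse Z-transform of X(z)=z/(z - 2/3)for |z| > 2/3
Standard pair: z/(z-a) <-> a^n * u[n] for causal signals
With a = 2/3: x[n] = (2/3)^n * u[n]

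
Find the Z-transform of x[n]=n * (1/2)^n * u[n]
Using the property Z{n * a^n * u[n]} = az/(z-a)^2
With a = 1/2: X(z) = (1/2)z/(z - 1/2)^2, |z| > 1/2

Answer: (1/2)z/(z - 1/2)^2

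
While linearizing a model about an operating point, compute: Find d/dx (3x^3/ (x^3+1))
Quotient rule: (f/g)' = (f'g - fg')/g²
f = 3x^3, f' = 9x^2
g = x^3+1, g' = 3x^2

Answer: (9x^2·(x^3+1)-9x^5)/(x^3+1)²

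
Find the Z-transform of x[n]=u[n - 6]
Using the time-shift property: Z{u[n-6]} = z^(-6) * z/(z-1)
= z^(-5)/(z-1)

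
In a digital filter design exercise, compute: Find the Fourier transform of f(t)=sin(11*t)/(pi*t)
sin(W*t)/(pi*t)=(W/pi)*sinc(W*t/pi) is the impulse response of the ideal low-pass filter with cutoff W (here W=11).
Its Fourier transform is a rectangular function:
F(omega)=1 for |omega| < 11, 0 otherwise

Answer: rect(omega/22) [i.e., 1 for |omega| < 11, 0 otherwise]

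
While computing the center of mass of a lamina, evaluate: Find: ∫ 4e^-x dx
Since d/dx[e^-x] = - e^-x, we get -4e^-x+C

Answer: -4e^-x+C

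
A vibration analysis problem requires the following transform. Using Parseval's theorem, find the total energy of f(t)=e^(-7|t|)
Parseval's theorem: E = integral |f(t)|^2 dt = (1/2pi) integral |F(omega)|^2 domega
E = integral_{-inf}^{inf} e^(-14|t|) dt = 2*integral_0^inf e^(-14t) dt = 2/(2*7) = 1/7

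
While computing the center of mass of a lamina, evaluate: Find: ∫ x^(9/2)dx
Power rule: ∫ x^(9/2) dx = x^(11/2)/(11/2) + C

Answer: (2/11)·x^(11/2) + C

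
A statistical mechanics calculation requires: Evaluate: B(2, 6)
B(x,y)=Γ(x)Γ(y)/Γ(x+y)=(x-1)!(y-1)!/(x+y-1)!
B(2,6)=1!·5!/7!=1/42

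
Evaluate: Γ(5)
Γ(n)=(n-1)! for positive integers
Γ(5)=4!=24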